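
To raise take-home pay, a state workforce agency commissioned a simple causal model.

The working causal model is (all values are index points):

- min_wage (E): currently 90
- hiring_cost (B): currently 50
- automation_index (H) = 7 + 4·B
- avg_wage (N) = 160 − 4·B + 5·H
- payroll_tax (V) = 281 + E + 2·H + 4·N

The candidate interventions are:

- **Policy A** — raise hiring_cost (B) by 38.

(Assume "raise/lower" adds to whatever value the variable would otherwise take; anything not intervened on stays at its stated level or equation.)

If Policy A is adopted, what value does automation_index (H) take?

359

Policy A (B + 38):
  B = 50 + 38 = 88
  H = 7 + 4·88 = 359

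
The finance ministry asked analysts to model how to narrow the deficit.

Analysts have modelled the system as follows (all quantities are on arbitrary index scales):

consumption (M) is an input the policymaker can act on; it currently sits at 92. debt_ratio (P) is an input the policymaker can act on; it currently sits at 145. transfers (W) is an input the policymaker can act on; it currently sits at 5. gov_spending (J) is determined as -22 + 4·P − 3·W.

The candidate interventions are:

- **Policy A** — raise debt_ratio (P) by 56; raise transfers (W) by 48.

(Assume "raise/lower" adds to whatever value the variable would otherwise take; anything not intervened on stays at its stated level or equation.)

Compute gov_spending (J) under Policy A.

623

Policy A (P + 56, W + 48):
  P = 145 + 56 = 201
  W = 5 + 48 = 53
  J = -22 + 4·201 − 3·53 = 623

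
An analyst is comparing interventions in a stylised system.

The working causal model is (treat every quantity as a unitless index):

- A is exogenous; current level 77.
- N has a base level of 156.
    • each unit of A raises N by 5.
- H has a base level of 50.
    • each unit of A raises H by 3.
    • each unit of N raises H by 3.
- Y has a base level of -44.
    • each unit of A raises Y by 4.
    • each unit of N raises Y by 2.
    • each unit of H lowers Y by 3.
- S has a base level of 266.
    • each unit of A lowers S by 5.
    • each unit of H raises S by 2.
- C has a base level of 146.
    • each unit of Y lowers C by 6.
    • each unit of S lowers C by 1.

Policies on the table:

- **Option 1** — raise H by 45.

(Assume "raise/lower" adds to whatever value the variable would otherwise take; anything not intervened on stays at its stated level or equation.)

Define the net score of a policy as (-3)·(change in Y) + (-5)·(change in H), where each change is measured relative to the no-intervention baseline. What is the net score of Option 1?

Baseline:
  A = 77
  N = 156 + 5·77 = 541
  H = 50 + 3·77 + 3·541 = 1904
  Y = -44 + 4·77 + 2·541 − 3·1904 = -4366
Option 1 (H + 45):
  A = 77
  N = 156 + 5·77 = 541
  H = 50 + 3·77 + 3·541 (+45 from intervention) = 1949
  Y = -44 + 4·77 + 2·541 − 3·1949 = -4501
ΔY = -4501 − (-4366) = -135; ΔH = 1949 − 1904 = 45
Score = (-3)·(-135) + (-5)·45 = 180

180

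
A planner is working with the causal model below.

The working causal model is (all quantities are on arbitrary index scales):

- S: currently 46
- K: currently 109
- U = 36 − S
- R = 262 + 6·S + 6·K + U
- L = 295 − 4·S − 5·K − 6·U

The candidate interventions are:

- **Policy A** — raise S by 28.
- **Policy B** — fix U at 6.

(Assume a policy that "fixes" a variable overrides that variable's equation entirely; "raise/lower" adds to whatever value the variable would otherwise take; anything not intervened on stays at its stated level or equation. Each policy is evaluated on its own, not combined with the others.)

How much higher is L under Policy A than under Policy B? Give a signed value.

Policy A (S + 28):
  S = 46 + 28 = 74
  K = 109
  U = 36 − 74 = -38
  L = 295 − 4·74 − 5·109 − 6·(-38) = -318
Policy B (U := 6):
  S = 46
  K = 109
  U = 6
  L = 295 − 4·46 − 5·109 − 6·6 = -470
L: -318 − (-470) = 152

152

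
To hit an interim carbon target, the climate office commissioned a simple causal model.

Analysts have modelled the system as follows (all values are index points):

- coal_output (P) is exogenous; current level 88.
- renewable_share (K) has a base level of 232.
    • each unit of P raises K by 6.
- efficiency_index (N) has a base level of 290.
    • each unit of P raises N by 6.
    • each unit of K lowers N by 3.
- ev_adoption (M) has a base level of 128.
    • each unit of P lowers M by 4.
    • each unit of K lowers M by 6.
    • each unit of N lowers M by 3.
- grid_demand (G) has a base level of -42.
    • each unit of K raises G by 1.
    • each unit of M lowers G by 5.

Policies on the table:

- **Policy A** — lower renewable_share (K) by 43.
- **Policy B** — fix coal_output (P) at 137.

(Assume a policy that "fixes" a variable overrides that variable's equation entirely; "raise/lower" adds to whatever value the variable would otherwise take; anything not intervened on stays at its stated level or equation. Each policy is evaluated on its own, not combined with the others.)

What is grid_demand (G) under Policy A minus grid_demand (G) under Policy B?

-672

Policy A (K − 43):
  P = 88
  K = 232 + 6·88 (−43 from intervention) = 717
  N = 290 + 6·88 − 3·717 = -1333
  M = 128 − 4·88 − 6·717 − 3·(-1333) = -527
  G = -42 + 717 − 5·(-527) = 3310
Policy B (P := 137):
  P = 137
  K = 232 + 6·137 = 1054
  N = 290 + 6·137 − 3·1054 = -2050
  M = 128 − 4·137 − 6·1054 − 3·(-2050) = -594
  G = -42 + 1054 − 5·(-594) = 3982
G: 3310 − 3982 = -672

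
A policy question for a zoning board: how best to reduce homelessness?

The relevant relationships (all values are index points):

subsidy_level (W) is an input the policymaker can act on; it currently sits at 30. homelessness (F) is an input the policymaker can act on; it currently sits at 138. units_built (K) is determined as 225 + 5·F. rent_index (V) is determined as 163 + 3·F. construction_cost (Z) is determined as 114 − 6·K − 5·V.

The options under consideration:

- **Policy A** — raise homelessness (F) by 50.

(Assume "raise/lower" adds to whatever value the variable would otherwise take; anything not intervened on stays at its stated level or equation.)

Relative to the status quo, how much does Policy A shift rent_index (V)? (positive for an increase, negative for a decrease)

Baseline:
  F = 138
  V = 163 + 3·138 = 577
Policy A (F + 50):
  F = 138 + 50 = 188
  V = 163 + 3·188 = 727
Change in V: 727 − 577 = 150

150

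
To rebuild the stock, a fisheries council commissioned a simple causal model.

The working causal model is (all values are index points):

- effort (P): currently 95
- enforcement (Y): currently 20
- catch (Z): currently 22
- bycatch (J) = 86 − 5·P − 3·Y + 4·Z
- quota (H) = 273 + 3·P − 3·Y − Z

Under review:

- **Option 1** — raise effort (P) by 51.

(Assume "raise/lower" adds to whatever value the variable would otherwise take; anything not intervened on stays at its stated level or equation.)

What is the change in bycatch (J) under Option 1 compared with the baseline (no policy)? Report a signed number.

-255

Baseline:
  P = 95
  Y = 20
  Z = 22
  J = 86 − 5·95 − 3·20 + 4·22 = -361
Option 1 (P + 51):
  P = 95 + 51 = 146
  Y = 20
  Z = 22
  J = 86 − 5·146 − 3·20 + 4·22 = -616
Change in J: -616 − (-361) = -255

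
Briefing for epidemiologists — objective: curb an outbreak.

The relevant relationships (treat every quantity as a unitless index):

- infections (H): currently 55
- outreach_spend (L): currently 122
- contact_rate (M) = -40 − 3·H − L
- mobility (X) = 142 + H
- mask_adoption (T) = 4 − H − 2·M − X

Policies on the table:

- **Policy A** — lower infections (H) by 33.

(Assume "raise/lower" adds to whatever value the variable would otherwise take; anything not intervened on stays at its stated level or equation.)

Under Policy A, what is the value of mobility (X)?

164

Policy A (H − 33):
  H = 55 − 33 = 22
  X = 142 + 22 = 164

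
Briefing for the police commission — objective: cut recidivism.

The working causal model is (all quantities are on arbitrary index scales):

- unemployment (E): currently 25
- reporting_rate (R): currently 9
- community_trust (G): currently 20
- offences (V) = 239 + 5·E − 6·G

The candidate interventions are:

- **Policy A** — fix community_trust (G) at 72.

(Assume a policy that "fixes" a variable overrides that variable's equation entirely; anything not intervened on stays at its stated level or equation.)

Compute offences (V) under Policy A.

-68

Policy A (G := 72):
  E = 25
  G = 72
  V = 239 + 5·25 − 6·72 = -68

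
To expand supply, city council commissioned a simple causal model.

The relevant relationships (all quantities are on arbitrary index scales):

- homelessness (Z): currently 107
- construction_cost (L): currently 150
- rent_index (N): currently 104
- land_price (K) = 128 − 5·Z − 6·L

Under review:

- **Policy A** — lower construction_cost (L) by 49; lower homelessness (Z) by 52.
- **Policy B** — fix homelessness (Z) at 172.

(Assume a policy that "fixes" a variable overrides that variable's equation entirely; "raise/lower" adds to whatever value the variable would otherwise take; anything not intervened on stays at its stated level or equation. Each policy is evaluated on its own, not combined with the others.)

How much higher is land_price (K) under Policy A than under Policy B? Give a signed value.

Policy A (L − 49, Z − 52):
  Z = 107 − 52 = 55
  L = 150 − 49 = 101
  K = 128 − 5·55 − 6·101 = -753
Policy B (Z := 172):
  Z = 172
  L = 150
  K = 128 − 5·172 − 6·150 = -1632
K: -753 − (-1632) = 879

879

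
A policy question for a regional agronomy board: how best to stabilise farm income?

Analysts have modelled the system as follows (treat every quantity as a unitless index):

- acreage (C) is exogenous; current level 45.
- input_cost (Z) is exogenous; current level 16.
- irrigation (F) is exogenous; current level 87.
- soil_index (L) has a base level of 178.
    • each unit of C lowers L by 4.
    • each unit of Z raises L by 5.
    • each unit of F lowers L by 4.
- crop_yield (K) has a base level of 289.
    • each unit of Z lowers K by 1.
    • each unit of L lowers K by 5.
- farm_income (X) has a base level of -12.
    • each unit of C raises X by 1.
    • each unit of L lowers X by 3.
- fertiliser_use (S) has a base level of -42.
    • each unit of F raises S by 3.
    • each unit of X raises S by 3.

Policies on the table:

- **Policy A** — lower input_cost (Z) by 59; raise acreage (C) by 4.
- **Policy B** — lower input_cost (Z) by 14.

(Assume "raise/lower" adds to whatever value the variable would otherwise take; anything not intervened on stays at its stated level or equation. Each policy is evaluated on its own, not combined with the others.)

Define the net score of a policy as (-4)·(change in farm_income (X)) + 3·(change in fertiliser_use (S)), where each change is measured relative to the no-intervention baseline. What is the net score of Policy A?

4685

Baseline:
  C = 45
  Z = 16
  F = 87
  L = 178 − 4·45 + 5·16 − 4·87 = -270
  X = -12 + 45 − 3·(-270) = 843
  S = -42 + 3·87 + 3·843 = 2748
Policy A (Z − 59, C + 4):
  C = 45 + 4 = 49
  Z = 16 − 59 = -43
  F = 87
  L = 178 − 4·49 + 5·(-43) − 4·87 = -581
  X = -12 + 49 − 3·(-581) = 1780
  S = -42 + 3·87 + 3·1780 = 5559
ΔX = 1780 − 843 = 937; ΔS = 5559 − 2748 = 2811
Score = (-4)·937 + 3·2811 = 4685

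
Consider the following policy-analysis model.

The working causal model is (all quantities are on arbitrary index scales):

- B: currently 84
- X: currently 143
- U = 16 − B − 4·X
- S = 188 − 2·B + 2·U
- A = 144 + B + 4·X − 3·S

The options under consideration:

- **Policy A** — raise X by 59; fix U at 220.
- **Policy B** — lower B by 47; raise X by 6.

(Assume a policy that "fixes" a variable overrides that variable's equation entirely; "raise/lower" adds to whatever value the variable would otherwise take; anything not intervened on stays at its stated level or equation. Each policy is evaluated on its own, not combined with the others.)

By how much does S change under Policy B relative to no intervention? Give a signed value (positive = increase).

Baseline:
  B = 84
  X = 143
  U = 16 − 84 − 4·143 = -640
  S = 188 − 2·84 + 2·(-640) = -1260
Policy B (B − 47, X + 6):
  B = 84 − 47 = 37
  X = 143 + 6 = 149
  U = 16 − 37 − 4·149 = -617
  S = 188 − 2·37 + 2·(-617) = -1120
Change in S: -1120 − (-1260) = 140

140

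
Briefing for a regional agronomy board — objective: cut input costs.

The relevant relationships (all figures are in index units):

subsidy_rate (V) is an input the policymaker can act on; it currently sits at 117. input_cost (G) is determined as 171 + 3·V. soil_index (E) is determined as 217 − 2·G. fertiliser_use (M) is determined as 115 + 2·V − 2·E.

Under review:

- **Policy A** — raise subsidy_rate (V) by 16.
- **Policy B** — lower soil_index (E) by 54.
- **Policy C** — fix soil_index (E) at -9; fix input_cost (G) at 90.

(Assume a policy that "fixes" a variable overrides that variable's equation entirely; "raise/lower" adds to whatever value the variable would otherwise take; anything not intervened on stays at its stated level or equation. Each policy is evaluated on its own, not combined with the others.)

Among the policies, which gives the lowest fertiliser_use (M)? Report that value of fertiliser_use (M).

367

Policy A (V + 16):
  V = 117 + 16 = 133
  G = 171 + 3·133 = 570
  E = 217 − 2·570 = -923
  M = 115 + 2·133 − 2·(-923) = 2227
Policy B (E − 54):
  V = 117
  G = 171 + 3·117 = 522
  E = 217 − 2·522 (−54 from intervention) = -881
  M = 115 + 2·117 − 2·(-881) = 2111
Policy C (E := -9, G := 90):
  V = 117
  G = 90
  E = -9
  M = 115 + 2·117 − 2·(-9) = 367
Comparing — Policy A: M=2227, Policy B: M=2111, Policy C: M=367. Lowest is 367 (Policy C).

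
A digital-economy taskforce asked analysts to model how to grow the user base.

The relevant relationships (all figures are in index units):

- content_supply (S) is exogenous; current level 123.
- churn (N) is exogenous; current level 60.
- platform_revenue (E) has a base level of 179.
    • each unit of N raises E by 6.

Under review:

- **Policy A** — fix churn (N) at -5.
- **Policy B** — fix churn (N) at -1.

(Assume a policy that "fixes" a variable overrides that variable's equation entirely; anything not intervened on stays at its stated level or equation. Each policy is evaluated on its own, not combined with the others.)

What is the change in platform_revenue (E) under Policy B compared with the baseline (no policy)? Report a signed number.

-366

Baseline:
  N = 60
  E = 179 + 6·60 = 539
Policy B (N := -1):
  N = -1
  E = 179 + 6·(-1) = 173
Change in E: 173 − 539 = -366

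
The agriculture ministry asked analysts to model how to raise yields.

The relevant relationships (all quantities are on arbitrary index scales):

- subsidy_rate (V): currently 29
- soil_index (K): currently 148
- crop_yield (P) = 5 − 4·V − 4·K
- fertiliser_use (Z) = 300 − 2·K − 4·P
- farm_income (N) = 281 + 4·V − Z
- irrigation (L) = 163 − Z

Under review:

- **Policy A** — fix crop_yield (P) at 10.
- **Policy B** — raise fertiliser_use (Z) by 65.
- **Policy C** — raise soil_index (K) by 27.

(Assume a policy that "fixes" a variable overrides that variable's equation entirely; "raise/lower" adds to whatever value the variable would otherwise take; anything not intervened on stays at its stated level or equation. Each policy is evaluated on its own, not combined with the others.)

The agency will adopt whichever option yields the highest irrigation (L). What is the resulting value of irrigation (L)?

199

Policy A (P := 10):
  V = 29
  K = 148
  P = 10
  Z = 300 − 2·148 − 4·10 = -36
  L = 163 − (-36) = 199
Policy B (Z + 65):
  V = 29
  K = 148
  P = 5 − 4·29 − 4·148 = -703
  Z = 300 − 2·148 − 4·(-703) (+65 from intervention) = 2881
  L = 163 − 2881 = -2718
Policy C (K + 27):
  V = 29
  K = 148 + 27 = 175
  P = 5 − 4·29 − 4·175 = -811
  Z = 300 − 2·175 − 4·(-811) = 3194
  L = 163 − 3194 = -3031
Comparing — Policy A: L=199, Policy B: L=-2718, Policy C: L=-3031. Highest is 199 (Policy A).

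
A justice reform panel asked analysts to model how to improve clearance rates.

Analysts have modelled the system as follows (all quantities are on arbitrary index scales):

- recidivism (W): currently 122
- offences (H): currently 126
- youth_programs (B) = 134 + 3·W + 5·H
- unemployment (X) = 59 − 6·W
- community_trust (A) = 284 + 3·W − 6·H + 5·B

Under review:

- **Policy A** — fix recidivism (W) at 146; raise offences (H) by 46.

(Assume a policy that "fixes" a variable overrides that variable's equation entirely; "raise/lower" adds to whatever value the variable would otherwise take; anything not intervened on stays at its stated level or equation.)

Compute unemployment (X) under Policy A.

Policy A (W := 146, H + 46):
  W = 146
  X = 59 − 6·146 = -817

-817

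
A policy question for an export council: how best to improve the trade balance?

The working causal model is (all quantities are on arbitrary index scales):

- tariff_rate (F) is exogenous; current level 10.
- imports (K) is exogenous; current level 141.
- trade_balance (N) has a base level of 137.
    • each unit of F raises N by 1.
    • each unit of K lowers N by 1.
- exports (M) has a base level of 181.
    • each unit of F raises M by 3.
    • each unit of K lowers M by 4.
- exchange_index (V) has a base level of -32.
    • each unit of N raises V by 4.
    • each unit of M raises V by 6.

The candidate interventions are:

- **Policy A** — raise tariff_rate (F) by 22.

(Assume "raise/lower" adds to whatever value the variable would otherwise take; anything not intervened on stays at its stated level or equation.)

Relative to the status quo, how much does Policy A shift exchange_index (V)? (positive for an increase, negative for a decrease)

Baseline:
  F = 10
  K = 141
  N = 137 + 10 − 141 = 6
  M = 181 + 3·10 − 4·141 = -353
  V = -32 + 4·6 + 6·(-353) = -2126
Policy A (F + 22):
  F = 10 + 22 = 32
  K = 141
  N = 137 + 32 − 141 = 28
  M = 181 + 3·32 − 4·141 = -287
  V = -32 + 4·28 + 6·(-287) = -1642
Change in V: -1642 − (-2126) = 484

484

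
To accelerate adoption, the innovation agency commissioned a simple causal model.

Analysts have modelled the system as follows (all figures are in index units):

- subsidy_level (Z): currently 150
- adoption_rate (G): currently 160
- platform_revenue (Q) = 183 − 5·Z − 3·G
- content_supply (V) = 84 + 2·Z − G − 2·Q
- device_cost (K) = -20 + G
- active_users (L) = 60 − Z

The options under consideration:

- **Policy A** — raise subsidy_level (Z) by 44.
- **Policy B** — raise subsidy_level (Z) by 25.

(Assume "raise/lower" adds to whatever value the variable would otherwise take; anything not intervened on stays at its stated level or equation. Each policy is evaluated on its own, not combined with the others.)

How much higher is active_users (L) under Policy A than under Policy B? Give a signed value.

-19

Policy A (Z + 44):
  Z = 150 + 44 = 194
  L = 60 − 194 = -134
Policy B (Z + 25):
  Z = 150 + 25 = 175
  L = 60 − 175 = -115
L: -134 − (-115) = -19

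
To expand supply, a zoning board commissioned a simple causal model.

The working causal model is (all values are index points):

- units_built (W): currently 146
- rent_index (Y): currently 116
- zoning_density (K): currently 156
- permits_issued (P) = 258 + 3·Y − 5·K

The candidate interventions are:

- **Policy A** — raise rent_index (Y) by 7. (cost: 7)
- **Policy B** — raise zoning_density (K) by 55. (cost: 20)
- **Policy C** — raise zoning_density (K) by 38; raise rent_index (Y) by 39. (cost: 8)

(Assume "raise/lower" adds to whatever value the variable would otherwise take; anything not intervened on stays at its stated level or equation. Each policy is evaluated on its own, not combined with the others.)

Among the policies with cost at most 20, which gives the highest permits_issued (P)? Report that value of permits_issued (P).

Policy A (Y + 7):
  Y = 116 + 7 = 123
  K = 156
  P = 258 + 3·123 − 5·156 = -153
Policy B (K + 55):
  Y = 116
  K = 156 + 55 = 211
  P = 258 + 3·116 − 5·211 = -449
Policy C (K + 38, Y + 39):
  Y = 116 + 39 = 155
  K = 156 + 38 = 194
  P = 258 + 3·155 − 5·194 = -247
Comparing — Policy A: P=-153, Policy B: P=-449, Policy C: P=-247. Highest is -153 (Policy A).

-153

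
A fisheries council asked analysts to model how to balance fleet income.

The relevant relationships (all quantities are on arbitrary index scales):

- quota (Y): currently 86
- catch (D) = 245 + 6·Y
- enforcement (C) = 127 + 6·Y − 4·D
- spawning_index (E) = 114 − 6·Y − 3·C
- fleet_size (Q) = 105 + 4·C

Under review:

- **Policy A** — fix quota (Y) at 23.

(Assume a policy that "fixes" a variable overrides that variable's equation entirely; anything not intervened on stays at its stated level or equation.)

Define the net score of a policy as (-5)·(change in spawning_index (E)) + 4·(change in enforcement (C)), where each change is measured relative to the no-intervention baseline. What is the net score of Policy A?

Baseline:
  Y = 86
  D = 245 + 6·86 = 761
  C = 127 + 6·86 − 4·761 = -2401
  E = 114 − 6·86 − 3·(-2401) = 6801
Policy A (Y := 23):
  Y = 23
  D = 245 + 6·23 = 383
  C = 127 + 6·23 − 4·383 = -1267
  E = 114 − 6·23 − 3·(-1267) = 3777
ΔE = 3777 − 6801 = -3024; ΔC = -1267 − (-2401) = 1134
Score = (-5)·(-3024) + 4·1134 = 19656

19656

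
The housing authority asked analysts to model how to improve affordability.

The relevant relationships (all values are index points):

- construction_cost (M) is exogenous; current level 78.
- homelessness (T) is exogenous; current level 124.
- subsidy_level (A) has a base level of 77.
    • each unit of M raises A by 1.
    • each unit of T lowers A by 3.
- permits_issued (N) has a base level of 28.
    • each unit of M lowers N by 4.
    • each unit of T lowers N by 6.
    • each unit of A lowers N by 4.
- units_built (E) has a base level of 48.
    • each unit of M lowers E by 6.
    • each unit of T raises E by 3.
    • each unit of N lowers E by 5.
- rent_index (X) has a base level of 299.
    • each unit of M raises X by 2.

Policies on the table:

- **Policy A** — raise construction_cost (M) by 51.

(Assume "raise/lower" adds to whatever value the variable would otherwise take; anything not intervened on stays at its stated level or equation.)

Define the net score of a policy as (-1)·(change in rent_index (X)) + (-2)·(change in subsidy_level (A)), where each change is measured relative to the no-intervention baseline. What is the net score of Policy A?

-204

Baseline:
  M = 78
  T = 124
  A = 77 + 78 − 3·124 = -217
  X = 299 + 2·78 = 455
Policy A (M + 51):
  M = 78 + 51 = 129
  T = 124
  A = 77 + 129 − 3·124 = -166
  X = 299 + 2·129 = 557
ΔX = 557 − 455 = 102; ΔA = -166 − (-217) = 51
Score = (-1)·102 + (-2)·51 = -204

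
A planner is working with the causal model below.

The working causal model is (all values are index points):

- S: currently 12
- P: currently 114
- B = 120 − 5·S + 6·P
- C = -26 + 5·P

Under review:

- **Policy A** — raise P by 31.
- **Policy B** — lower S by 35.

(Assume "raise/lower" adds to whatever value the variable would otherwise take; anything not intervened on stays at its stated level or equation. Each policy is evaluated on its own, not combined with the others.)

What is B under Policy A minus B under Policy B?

Policy A (P + 31):
  S = 12
  P = 114 + 31 = 145
  B = 120 − 5·12 + 6·145 = 930
Policy B (S − 35):
  S = 12 − 35 = -23
  P = 114
  B = 120 − 5·(-23) + 6·114 = 919
B: 930 − 919 = 11

11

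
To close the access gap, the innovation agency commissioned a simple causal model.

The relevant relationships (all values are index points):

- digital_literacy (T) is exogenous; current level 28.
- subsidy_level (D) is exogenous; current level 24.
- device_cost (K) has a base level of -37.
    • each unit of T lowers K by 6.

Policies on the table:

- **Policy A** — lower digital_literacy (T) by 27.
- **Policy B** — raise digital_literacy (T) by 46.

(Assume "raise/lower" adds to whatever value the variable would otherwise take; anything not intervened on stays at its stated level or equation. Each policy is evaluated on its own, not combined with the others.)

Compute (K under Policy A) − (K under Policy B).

Policy A (T − 27):
  T = 28 − 27 = 1
  K = -37 − 6·1 = -43
Policy B (T + 46):
  T = 28 + 46 = 74
  K = -37 − 6·74 = -481
K: -43 − (-481) = 438

438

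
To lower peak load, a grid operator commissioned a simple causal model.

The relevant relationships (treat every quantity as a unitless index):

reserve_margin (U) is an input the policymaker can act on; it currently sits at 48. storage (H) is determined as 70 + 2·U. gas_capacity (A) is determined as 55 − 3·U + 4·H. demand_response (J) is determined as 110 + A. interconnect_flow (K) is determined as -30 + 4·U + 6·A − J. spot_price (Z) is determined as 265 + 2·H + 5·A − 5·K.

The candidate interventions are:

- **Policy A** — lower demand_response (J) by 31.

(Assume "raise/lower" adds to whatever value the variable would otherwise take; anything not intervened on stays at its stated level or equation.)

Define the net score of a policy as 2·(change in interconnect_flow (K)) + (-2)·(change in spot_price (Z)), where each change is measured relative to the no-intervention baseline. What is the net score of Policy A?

372

Baseline:
  U = 48
  H = 70 + 2·48 = 166
  A = 55 − 3·48 + 4·166 = 575
  J = 110 + 575 = 685
  K = -30 + 4·48 + 6·575 − 685 = 2927
  Z = 265 + 2·166 + 5·575 − 5·2927 = -11163
Policy A (J − 31):
  U = 48
  H = 70 + 2·48 = 166
  A = 55 − 3·48 + 4·166 = 575
  J = 110 + 575 (−31 from intervention) = 654
  K = -30 + 4·48 + 6·575 − 654 = 2958
  Z = 265 + 2·166 + 5·575 − 5·2958 = -11318
ΔK = 2958 − 2927 = 31; ΔZ = -11318 − (-11163) = -155
Score = 2·31 + (-2)·(-155) = 372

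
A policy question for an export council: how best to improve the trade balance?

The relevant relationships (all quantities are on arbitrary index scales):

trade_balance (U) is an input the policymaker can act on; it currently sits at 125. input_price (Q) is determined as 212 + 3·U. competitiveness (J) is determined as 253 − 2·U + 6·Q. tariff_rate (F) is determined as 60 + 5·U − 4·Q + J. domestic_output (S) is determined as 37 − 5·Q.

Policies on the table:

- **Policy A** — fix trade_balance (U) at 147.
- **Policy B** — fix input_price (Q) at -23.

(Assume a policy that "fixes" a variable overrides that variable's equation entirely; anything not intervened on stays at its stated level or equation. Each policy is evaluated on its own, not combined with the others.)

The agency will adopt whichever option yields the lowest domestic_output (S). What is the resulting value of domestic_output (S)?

Policy A (U := 147):
  U = 147
  Q = 212 + 3·147 = 653
  S = 37 − 5·653 = -3228
Policy B (Q := -23):
  U = 125
  Q = -23
  S = 37 − 5·(-23) = 152
Comparing — Policy A: S=-3228, Policy B: S=152. Lowest is -3228 (Policy A).

-3228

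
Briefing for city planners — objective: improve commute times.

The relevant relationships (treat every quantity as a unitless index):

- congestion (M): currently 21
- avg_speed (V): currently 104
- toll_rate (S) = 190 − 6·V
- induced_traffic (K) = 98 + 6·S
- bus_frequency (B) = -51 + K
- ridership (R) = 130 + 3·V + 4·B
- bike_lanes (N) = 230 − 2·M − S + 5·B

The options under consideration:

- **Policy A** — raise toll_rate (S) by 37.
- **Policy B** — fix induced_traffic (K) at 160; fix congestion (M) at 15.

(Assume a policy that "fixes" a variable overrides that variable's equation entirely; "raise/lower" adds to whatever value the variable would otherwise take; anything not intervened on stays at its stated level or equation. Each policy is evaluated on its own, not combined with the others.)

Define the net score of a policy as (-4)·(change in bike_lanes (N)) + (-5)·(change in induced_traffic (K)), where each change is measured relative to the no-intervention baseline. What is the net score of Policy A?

-5402

Baseline:
  M = 21
  V = 104
  S = 190 − 6·104 = -434
  K = 98 + 6·(-434) = -2506
  B = -51 + (-2506) = -2557
  N = 230 − 2·21 − (-434) + 5·(-2557) = -12163
Policy A (S + 37):
  M = 21
  V = 104
  S = 190 − 6·104 (+37 from intervention) = -397
  K = 98 + 6·(-397) = -2284
  B = -51 + (-2284) = -2335
  N = 230 − 2·21 − (-397) + 5·(-2335) = -11090
ΔN = -11090 − (-12163) = 1073; ΔK = -2284 − (-2506) = 222
Score = (-4)·1073 + (-5)·222 = -5402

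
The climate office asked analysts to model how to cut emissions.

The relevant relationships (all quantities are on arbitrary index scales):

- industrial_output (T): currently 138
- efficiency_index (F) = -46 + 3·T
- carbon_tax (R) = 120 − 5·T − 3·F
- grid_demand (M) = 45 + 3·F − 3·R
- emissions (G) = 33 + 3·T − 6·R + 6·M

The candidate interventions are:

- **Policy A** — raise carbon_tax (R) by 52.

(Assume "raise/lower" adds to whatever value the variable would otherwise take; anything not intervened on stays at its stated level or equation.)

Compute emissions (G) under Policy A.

Policy A (R + 52):
  T = 138
  F = -46 + 3·138 = 368
  R = 120 − 5·138 − 3·368 (+52 from intervention) = -1622
  M = 45 + 3·368 − 3·(-1622) = 6015
  G = 33 + 3·138 − 6·(-1622) + 6·6015 = 46269

46269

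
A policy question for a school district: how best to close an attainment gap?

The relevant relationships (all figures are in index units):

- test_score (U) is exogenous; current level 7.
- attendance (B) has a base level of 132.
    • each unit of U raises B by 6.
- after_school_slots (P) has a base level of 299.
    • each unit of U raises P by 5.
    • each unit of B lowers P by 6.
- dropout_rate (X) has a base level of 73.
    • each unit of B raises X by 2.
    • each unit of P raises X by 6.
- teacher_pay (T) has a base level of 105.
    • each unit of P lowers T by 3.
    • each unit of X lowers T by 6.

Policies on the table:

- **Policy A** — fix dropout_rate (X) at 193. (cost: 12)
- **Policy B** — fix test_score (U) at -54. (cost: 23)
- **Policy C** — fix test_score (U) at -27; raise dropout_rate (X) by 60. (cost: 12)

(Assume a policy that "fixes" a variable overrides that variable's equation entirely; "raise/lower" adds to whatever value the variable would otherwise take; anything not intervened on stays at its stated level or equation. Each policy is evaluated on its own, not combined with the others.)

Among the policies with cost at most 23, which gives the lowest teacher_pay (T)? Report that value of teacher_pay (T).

Policy A (X := 193):
  U = 7
  B = 132 + 6·7 = 174
  P = 299 + 5·7 − 6·174 = -710
  X = 193
  T = 105 − 3·(-710) − 6·193 = 1077
Policy B (U := -54):
  U = -54
  B = 132 + 6·(-54) = -192
  P = 299 + 5·(-54) − 6·(-192) = 1181
  X = 73 + 2·(-192) + 6·1181 = 6775
  T = 105 − 3·1181 − 6·6775 = -44088
Policy C (U := -27, X + 60):
  U = -27
  B = 132 + 6·(-27) = -30
  P = 299 + 5·(-27) − 6·(-30) = 344
  X = 73 + 2·(-30) + 6·344 (+60 from intervention) = 2137
  T = 105 − 3·344 − 6·2137 = -13749
Comparing — Policy A: T=1077, Policy B: T=-44088, Policy C: T=-13749. Lowest is -44088 (Policy B).

-44088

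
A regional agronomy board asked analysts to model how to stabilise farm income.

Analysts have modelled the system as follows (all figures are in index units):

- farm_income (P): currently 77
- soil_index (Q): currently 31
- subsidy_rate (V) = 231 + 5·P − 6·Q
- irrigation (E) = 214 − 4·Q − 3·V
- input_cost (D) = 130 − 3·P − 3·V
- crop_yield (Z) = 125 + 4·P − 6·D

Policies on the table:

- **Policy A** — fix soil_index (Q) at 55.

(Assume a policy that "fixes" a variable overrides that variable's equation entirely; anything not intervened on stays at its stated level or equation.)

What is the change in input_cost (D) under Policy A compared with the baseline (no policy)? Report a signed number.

432

Baseline:
  P = 77
  Q = 31
  V = 231 + 5·77 − 6·31 = 430
  D = 130 − 3·77 − 3·430 = -1391
Policy A (Q := 55):
  P = 77
  Q = 55
  V = 231 + 5·77 − 6·55 = 286
  D = 130 − 3·77 − 3·286 = -959
Change in D: -959 − (-1391) = 432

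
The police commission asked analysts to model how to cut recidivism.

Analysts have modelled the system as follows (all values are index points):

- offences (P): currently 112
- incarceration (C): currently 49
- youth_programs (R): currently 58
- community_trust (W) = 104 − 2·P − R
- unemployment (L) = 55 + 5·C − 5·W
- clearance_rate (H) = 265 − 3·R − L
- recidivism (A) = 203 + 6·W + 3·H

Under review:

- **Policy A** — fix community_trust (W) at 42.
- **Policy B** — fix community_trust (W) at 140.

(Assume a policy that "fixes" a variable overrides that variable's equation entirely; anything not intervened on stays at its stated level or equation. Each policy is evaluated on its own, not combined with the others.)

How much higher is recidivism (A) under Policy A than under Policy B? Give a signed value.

Policy A (W := 42):
  P = 112
  C = 49
  R = 58
  W = 42
  L = 55 + 5·49 − 5·42 = 90
  H = 265 − 3·58 − 90 = 1
  A = 203 + 6·42 + 3·1 = 458
Policy B (W := 140):
  P = 112
  C = 49
  R = 58
  W = 140
  L = 55 + 5·49 − 5·140 = -400
  H = 265 − 3·58 − (-400) = 491
  A = 203 + 6·140 + 3·491 = 2516
A: 458 − 2516 = -2058

-2058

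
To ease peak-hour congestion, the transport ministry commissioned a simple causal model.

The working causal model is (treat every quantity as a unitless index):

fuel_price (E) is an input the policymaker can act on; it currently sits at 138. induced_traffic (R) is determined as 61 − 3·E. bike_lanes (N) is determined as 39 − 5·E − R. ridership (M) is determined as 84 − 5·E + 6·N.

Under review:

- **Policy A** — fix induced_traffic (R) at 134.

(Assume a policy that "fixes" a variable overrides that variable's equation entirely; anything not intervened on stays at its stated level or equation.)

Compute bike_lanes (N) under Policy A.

-785

Policy A (R := 134):
  E = 138
  R = 134
  N = 39 − 5·138 − 134 = -785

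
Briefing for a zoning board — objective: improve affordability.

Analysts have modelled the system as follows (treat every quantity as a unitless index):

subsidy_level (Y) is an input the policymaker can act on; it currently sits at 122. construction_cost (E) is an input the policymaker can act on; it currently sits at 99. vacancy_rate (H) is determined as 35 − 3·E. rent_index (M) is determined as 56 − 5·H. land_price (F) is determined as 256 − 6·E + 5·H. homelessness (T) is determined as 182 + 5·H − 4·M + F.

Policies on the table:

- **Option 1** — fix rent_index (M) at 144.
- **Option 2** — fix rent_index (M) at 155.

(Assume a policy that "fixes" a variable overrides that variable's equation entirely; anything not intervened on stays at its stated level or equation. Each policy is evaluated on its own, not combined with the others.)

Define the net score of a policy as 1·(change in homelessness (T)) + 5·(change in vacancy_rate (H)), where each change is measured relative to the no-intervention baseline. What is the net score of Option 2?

Baseline:
  E = 99
  H = 35 − 3·99 = -262
  M = 56 − 5·(-262) = 1366
  F = 256 − 6·99 + 5·(-262) = -1648
  T = 182 + 5·(-262) − 4·1366 + (-1648) = -8240
Option 2 (M := 155):
  E = 99
  H = 35 − 3·99 = -262
  M = 155
  F = 256 − 6·99 + 5·(-262) = -1648
  T = 182 + 5·(-262) − 4·155 + (-1648) = -3396
ΔT = -3396 − (-8240) = 4844; ΔH = -262 − (-262) = 0
Score = 1·4844 + 5·0 = 4844

4844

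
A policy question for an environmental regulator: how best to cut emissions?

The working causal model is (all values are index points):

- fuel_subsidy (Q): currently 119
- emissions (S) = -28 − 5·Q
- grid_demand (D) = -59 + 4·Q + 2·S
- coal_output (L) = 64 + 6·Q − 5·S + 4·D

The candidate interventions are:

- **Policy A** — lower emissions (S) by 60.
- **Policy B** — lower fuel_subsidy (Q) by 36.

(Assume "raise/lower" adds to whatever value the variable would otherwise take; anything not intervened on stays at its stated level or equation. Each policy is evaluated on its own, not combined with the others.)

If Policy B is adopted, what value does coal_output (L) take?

325

Policy B (Q − 36):
  Q = 119 − 36 = 83
  S = -28 − 5·83 = -443
  D = -59 + 4·83 + 2·(-443) = -613
  L = 64 + 6·83 − 5·(-443) + 4·(-613) = 325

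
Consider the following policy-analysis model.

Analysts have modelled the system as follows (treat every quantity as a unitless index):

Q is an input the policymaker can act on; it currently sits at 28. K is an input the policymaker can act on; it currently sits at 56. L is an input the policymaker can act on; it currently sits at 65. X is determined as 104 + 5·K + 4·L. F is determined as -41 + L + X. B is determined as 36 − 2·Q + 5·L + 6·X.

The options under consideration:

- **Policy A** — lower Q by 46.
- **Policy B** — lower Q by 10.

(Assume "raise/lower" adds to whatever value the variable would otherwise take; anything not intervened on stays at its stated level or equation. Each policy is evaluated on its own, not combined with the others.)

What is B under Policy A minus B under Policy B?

72

Policy A (Q − 46):
  Q = 28 − 46 = -18
  K = 56
  L = 65
  X = 104 + 5·56 + 4·65 = 644
  B = 36 − 2·(-18) + 5·65 + 6·644 = 4261
Policy B (Q − 10):
  Q = 28 − 10 = 18
  K = 56
  L = 65
  X = 104 + 5·56 + 4·65 = 644
  B = 36 − 2·18 + 5·65 + 6·644 = 4189
B: 4261 − 4189 = 72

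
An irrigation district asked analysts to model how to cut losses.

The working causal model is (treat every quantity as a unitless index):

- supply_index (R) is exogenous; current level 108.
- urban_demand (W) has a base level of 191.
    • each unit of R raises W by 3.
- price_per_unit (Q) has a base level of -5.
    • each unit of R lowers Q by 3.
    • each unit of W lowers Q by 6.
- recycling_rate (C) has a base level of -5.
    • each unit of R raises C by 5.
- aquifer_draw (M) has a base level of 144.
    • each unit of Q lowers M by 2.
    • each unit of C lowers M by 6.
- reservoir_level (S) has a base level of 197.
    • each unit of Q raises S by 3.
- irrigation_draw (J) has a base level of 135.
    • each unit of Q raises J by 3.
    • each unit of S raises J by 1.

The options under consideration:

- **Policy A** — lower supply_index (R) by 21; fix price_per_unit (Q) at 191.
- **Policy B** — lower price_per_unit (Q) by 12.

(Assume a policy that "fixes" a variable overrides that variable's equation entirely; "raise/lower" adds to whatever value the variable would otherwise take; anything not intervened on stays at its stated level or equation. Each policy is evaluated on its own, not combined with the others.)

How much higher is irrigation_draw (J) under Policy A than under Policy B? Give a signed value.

Policy A (R − 21, Q := 191):
  R = 108 − 21 = 87
  W = 191 + 3·87 = 452
  Q = 191
  S = 197 + 3·191 = 770
  J = 135 + 3·191 + 770 = 1478
Policy B (Q − 12):
  R = 108
  W = 191 + 3·108 = 515
  Q = -5 − 3·108 − 6·515 (−12 from intervention) = -3431
  S = 197 + 3·(-3431) = -10096
  J = 135 + 3·(-3431) + (-10096) = -20254
J: 1478 − (-20254) = 21732

21732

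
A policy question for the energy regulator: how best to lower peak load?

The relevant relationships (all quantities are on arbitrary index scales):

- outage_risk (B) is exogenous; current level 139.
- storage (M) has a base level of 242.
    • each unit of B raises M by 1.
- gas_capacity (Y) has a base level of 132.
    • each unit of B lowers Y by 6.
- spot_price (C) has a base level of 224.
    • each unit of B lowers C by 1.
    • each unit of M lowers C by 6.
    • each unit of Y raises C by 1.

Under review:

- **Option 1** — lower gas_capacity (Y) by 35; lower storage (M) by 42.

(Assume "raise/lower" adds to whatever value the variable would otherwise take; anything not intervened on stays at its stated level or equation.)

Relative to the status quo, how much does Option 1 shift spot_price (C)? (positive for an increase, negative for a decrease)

217

Baseline:
  B = 139
  M = 242 + 139 = 381
  Y = 132 − 6·139 = -702
  C = 224 − 139 − 6·381 + (-702) = -2903
Option 1 (Y − 35, M − 42):
  B = 139
  M = 242 + 139 (−42 from intervention) = 339
  Y = 132 − 6·139 (−35 from intervention) = -737
  C = 224 − 139 − 6·339 + (-737) = -2686
Change in C: -2686 − (-2903) = 217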